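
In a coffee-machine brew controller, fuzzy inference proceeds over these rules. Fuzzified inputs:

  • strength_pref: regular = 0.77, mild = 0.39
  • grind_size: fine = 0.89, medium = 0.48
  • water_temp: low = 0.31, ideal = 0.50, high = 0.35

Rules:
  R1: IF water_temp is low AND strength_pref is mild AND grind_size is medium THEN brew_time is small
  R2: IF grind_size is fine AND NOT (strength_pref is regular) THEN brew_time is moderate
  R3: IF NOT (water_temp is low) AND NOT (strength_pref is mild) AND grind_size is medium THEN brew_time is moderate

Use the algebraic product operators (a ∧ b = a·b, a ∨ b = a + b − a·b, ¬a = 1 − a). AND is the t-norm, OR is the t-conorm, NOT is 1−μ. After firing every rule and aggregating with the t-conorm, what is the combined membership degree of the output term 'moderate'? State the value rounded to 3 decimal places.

0.365

R1: low=0.31, mild=0.39, medium=0.48; AND[a·b] → w = 0.0580
R2: fine=0.89, ¬regular=1−0.77=0.23; AND[a·b] → w = 0.2047
R3: ¬low=1−0.31=0.69, ¬mild=1−0.39=0.61, medium=0.48; AND[a·b] → w = 0.2020
Rules with consequent 'moderate': {R2, R3} → strengths 0.2047, 0.2020
Aggregate via t-conorm [a + b − a·b]: 0.3654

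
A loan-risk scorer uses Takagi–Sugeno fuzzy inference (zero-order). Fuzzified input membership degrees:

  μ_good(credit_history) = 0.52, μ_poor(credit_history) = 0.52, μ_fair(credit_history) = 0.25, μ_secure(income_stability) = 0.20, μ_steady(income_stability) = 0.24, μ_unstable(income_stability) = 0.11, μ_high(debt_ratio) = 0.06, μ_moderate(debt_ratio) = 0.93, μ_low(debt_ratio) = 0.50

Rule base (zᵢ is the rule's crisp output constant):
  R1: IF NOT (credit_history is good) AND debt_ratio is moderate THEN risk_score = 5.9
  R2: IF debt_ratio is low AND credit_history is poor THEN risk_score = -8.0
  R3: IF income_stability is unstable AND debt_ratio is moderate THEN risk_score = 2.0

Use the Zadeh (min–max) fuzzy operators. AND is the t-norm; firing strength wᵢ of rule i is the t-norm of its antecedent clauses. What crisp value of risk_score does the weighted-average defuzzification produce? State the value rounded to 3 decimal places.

-0.870

R1 (z=5.9): ¬good=1−0.52=0.48, moderate=0.93; AND[min(a, b)] → w = 0.48
R2 (z=-8.0): low=0.50, poor=0.52; AND[min(a, b)] → w = 0.50
R3 (z=2.0): unstable=0.11, moderate=0.93; AND[min(a, b)] → w = 0.11
Weighted average = (0.48·5.9 + 0.50·-8.0 + 0.11·2.0) / (0.48 + 0.50 + 0.11)
  = -0.9480 / 1.0900 = -0.870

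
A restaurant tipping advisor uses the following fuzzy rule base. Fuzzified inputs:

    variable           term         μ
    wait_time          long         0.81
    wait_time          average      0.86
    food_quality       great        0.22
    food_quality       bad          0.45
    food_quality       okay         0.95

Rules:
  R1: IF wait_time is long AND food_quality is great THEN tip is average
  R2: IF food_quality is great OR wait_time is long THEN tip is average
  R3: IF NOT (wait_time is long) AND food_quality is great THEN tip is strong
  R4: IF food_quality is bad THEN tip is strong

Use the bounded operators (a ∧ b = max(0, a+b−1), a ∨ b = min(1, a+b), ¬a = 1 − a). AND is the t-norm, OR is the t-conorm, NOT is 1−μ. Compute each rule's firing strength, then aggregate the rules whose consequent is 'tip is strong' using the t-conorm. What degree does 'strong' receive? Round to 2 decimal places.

R1: long=0.81, great=0.22; AND[max(0, a+b−1)] → w = 0.03
R2: great=0.22, long=0.81; OR[min(1, a+b)] → w = 1.00
R3: ¬long=1−0.81=0.19, great=0.22; AND[max(0, a+b−1)] → w = 0.00
R4: bad=0.45 → w = 0.45
Rules with consequent 'strong': {R3, R4} → strengths 0.00, 0.45
Aggregate via t-conorm [min(1, a+b)]: 0.45

0.45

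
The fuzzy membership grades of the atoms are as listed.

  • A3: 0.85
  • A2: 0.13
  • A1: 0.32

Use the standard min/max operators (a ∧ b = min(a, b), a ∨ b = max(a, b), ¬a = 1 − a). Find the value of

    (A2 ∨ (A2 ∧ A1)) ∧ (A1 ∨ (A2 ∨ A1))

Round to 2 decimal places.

A2 ∧ A1 = min(a, b) on (0.13, 0.32) = 0.13
A2 ∨ (A2 ∧ A1) = max(a, b) on (0.13, 0.13) = 0.13
A2 ∨ A1 = max(a, b) on (0.13, 0.32) = 0.32
A1 ∨ (A2 ∨ A1) = max(a, b) on (0.32, 0.32) = 0.32
(A2 ∨ (A2 ∧ A1)) ∧ (A1 ∨ (A2 ∨ A1)) = min(a, b) on (0.13, 0.32) = 0.13

0.13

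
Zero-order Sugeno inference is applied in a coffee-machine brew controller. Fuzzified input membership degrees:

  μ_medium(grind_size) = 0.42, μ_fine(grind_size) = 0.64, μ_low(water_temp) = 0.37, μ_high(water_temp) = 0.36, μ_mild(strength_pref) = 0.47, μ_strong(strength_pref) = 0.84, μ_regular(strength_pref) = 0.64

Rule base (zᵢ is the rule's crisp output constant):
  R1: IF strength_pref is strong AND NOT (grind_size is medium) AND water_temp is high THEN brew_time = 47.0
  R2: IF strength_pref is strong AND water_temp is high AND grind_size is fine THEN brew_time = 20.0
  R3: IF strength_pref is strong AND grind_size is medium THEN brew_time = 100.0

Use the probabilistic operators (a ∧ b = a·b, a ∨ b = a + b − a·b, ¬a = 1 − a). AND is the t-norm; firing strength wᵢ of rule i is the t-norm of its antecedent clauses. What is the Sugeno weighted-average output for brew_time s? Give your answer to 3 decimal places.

65.668

R1 (z=47.0): strong=0.84, ¬medium=1−0.42=0.58, high=0.36; AND[a·b] → w = 0.1754
R2 (z=20.0): strong=0.84, high=0.36, fine=0.64; AND[a·b] → w = 0.1935
R3 (z=100.0): strong=0.84, medium=0.42; AND[a·b] → w = 0.3528
Weighted average = (0.1754·47.0 + 0.1935·20.0 + 0.3528·100.0) / (0.1754 + 0.1935 + 0.3528)
  = 47.3941 / 0.7217 = 65.668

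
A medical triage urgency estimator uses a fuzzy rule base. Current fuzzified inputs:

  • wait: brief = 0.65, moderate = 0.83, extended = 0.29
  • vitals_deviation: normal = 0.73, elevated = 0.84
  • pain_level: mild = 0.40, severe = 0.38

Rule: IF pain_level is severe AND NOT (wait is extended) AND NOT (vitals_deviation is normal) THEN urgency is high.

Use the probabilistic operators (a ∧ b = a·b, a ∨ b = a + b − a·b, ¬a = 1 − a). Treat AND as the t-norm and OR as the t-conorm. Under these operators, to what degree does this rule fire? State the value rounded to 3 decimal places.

firing strength: severe=0.38, ¬extended=1−0.29=0.71, ¬normal=1−0.73=0.27; AND[a·b] → w = 0.0728

0.073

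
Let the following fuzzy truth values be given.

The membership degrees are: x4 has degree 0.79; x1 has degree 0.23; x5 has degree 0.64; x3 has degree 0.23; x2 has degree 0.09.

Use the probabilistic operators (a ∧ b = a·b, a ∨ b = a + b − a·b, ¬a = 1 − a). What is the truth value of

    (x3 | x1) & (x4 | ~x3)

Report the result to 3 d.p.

0.387

x3 | x1 = a + b − a·b on (0.2300, 0.2300) = 0.4071
~x3 = 1 − 0.2300 = 0.7700
x4 | ~x3 = a + b − a·b on (0.7900, 0.7700) = 0.9517
(x3 | x1) & (x4 | ~x3) = a·b on (0.4071, 0.9517) = 0.3874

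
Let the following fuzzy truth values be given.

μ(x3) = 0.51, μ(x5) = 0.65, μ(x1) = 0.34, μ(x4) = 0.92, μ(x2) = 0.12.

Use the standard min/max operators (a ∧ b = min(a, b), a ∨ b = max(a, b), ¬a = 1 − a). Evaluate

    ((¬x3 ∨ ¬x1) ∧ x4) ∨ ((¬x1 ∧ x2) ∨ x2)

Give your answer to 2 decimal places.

¬x3 = 1 − 0.51 = 0.49
¬x1 = 1 − 0.34 = 0.66
¬x3 ∨ ¬x1 = max(a, b) on (0.49, 0.66) = 0.66
(¬x3 ∨ ¬x1) ∧ x4 = min(a, b) on (0.66, 0.92) = 0.66
¬x1 = 1 − 0.34 = 0.66
¬x1 ∧ x2 = min(a, b) on (0.66, 0.12) = 0.12
(¬x1 ∧ x2) ∨ x2 = max(a, b) on (0.12, 0.12) = 0.12
((¬x3 ∨ ¬x1) ∧ x4) ∨ ((¬x1 ∧ x2) ∨ x2) = max(a, b) on (0.66, 0.12) = 0.66

0.66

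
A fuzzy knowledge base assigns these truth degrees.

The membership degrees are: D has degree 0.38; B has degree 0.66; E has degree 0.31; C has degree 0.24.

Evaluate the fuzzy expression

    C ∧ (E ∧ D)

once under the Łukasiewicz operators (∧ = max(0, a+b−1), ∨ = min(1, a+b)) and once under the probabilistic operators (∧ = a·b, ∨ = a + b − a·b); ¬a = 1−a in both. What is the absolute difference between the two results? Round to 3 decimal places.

Under Łukasiewicz:
  E ∧ D = max(0, a+b−1) on (0.31, 0.38) = 0.00
  C ∧ (E ∧ D) = max(0, a+b−1) on (0.24, 0.00) = 0.00
  → value = 0.0000
Under probabilistic:
  E ∧ D = a·b on (0.3100, 0.3800) = 0.1178
  C ∧ (E ∧ D) = a·b on (0.2400, 0.1178) = 0.0283
  → value = 0.0283
|0.0000 − 0.0283| = 0.028

0.028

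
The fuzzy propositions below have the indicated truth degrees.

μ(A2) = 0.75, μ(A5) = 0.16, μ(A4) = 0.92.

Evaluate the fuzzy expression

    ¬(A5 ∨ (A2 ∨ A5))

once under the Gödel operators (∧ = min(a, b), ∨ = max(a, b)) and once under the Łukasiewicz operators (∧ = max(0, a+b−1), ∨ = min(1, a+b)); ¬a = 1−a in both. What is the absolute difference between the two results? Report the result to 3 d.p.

0.250

Under Gödel:
  A2 ∨ A5 = max(a, b) on (0.75, 0.16) = 0.75
  A5 ∨ (A2 ∨ A5) = max(a, b) on (0.16, 0.75) = 0.75
  ¬(A5 ∨ (A2 ∨ A5)) = 1 − 0.75 = 0.25
  → value = 0.2500
Under Łukasiewicz:
  A2 ∨ A5 = min(1, a+b) on (0.75, 0.16) = 0.91
  A5 ∨ (A2 ∨ A5) = min(1, a+b) on (0.16, 0.91) = 1.00
  ¬(A5 ∨ (A2 ∨ A5)) = 1 − 1.00 = 0.00
  → value = 0.0000
|0.2500 − 0.0000| = 0.250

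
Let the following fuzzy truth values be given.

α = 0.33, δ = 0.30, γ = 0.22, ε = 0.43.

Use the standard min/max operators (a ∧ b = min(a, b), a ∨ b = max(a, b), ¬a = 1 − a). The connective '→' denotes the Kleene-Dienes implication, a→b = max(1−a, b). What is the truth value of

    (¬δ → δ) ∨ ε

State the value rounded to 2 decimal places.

0.43

¬δ = 1 − 0.30 = 0.70
¬δ → δ  [Kleene-Dienes: max(1−a, b)] with a=0.70, b=0.30 → 0.30
(¬δ → δ) ∨ ε = max(a, b) on (0.30, 0.43) = 0.43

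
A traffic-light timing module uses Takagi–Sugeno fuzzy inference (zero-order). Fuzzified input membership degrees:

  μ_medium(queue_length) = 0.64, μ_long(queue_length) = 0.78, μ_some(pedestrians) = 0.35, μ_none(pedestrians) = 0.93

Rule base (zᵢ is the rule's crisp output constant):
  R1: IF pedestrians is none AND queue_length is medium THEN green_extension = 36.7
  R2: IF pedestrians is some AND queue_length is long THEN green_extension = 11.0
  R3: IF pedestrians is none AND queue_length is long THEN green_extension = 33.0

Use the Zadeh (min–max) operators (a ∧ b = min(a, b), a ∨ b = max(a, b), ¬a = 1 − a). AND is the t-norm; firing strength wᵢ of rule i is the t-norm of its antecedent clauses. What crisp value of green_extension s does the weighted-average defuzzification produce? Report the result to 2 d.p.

R1 (z=36.7): none=0.93, medium=0.64; AND[min(a, b)] → w = 0.64
R2 (z=11.0): some=0.35, long=0.78; AND[min(a, b)] → w = 0.35
R3 (z=33.0): none=0.93, long=0.78; AND[min(a, b)] → w = 0.78
Weighted average = (0.64·36.7 + 0.35·11.0 + 0.78·33.0) / (0.64 + 0.35 + 0.78)
  = 53.0780 / 1.7700 = 29.99

29.99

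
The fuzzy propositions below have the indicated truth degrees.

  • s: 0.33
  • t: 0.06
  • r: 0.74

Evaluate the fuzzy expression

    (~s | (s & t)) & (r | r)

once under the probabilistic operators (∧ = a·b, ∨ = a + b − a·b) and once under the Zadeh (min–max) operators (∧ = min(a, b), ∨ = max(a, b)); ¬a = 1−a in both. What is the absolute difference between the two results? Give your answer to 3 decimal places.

Under probabilistic:
  ~s = 1 − 0.3300 = 0.6700
  s & t = a·b on (0.3300, 0.0600) = 0.0198
  ~s | (s & t) = a + b − a·b on (0.6700, 0.0198) = 0.6765
  r | r = a + b − a·b on (0.7400, 0.7400) = 0.9324
  (~s | (s & t)) & (r | r) = a·b on (0.6765, 0.9324) = 0.6308
  → value = 0.6308
Under Zadeh (min–max):
  ~s = 1 − 0.33 = 0.67
  s & t = min(a, b) on (0.33, 0.06) = 0.06
  ~s | (s & t) = max(a, b) on (0.67, 0.06) = 0.67
  r | r = max(a, b) on (0.74, 0.74) = 0.74
  (~s | (s & t)) & (r | r) = min(a, b) on (0.67, 0.74) = 0.67
  → value = 0.6700
|0.6308 − 0.6700| = 0.039

0.039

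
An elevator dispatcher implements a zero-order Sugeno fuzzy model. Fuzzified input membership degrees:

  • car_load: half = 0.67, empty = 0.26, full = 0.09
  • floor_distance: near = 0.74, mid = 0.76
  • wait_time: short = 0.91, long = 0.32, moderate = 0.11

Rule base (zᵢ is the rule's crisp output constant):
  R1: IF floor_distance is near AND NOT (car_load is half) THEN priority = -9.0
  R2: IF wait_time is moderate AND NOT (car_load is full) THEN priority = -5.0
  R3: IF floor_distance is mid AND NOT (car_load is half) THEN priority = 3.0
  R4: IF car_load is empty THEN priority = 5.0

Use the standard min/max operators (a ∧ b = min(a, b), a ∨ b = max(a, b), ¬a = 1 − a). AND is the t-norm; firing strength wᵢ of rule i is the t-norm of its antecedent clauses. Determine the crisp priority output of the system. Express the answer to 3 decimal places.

R1 (z=-9.0): near=0.74, ¬half=1−0.67=0.33; AND[min(a, b)] → w = 0.33
R2 (z=-5.0): moderate=0.11, ¬full=1−0.09=0.91; AND[min(a, b)] → w = 0.11
R3 (z=3.0): mid=0.76, ¬half=1−0.67=0.33; AND[min(a, b)] → w = 0.33
R4 (z=5.0): empty=0.26 → w = 0.26
Weighted average = (0.33·-9.0 + 0.11·-5.0 + 0.33·3.0 + 0.26·5.0) / (0.33 + 0.11 + 0.33 + 0.26)
  = -1.2300 / 1.0300 = -1.194

-1.194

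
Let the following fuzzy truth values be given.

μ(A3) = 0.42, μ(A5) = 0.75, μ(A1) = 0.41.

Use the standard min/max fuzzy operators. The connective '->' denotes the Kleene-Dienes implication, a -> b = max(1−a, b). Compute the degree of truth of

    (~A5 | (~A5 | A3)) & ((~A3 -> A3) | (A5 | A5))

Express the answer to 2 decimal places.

~A5 = 1 − 0.75 = 0.25
~A5 = 1 − 0.75 = 0.25
~A5 | A3 = max(a, b) on (0.25, 0.42) = 0.42
~A5 | (~A5 | A3) = max(a, b) on (0.25, 0.42) = 0.42
~A3 = 1 − 0.42 = 0.58
~A3 -> A3  [Kleene-Dienes: max(1−a, b)] with a=0.58, b=0.42 → 0.42
A5 | A5 = max(a, b) on (0.75, 0.75) = 0.75
(~A3 -> A3) | (A5 | A5) = max(a, b) on (0.42, 0.75) = 0.75
(~A5 | (~A5 | A3)) & ((~A3 -> A3) | (A5 | A5)) = min(a, b) on (0.42, 0.75) = 0.42

0.42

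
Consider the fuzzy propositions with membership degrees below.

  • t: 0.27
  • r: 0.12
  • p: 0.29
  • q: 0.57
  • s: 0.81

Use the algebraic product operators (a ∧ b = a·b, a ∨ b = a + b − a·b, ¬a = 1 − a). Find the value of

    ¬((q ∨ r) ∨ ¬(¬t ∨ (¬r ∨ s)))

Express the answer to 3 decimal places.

q ∨ r = a + b − a·b on (0.5700, 0.1200) = 0.6216
¬t = 1 − 0.2700 = 0.7300
¬r = 1 − 0.1200 = 0.8800
¬r ∨ s = a + b − a·b on (0.8800, 0.8100) = 0.9772
¬t ∨ (¬r ∨ s) = a + b − a·b on (0.7300, 0.9772) = 0.9938
¬(¬t ∨ (¬r ∨ s)) = 1 − 0.9938 = 0.0062
(q ∨ r) ∨ ¬(¬t ∨ (¬r ∨ s)) = a + b − a·b on (0.6216, 0.0062) = 0.6239
¬((q ∨ r) ∨ ¬(¬t ∨ (¬r ∨ s))) = 1 − 0.6239 = 0.3761

0.376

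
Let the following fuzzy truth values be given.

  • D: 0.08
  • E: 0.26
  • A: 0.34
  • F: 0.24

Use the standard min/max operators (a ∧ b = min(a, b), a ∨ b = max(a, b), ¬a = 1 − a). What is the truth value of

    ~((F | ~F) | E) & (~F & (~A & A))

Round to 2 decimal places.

~F = 1 − 0.24 = 0.76
F | ~F = max(a, b) on (0.24, 0.76) = 0.76
(F | ~F) | E = max(a, b) on (0.76, 0.26) = 0.76
~((F | ~F) | E) = 1 − 0.76 = 0.24
~F = 1 − 0.24 = 0.76
~A = 1 − 0.34 = 0.66
~A & A = min(a, b) on (0.66, 0.34) = 0.34
~F & (~A & A) = min(a, b) on (0.76, 0.34) = 0.34
~((F | ~F) | E) & (~F & (~A & A)) = min(a, b) on (0.24, 0.34) = 0.24

0.24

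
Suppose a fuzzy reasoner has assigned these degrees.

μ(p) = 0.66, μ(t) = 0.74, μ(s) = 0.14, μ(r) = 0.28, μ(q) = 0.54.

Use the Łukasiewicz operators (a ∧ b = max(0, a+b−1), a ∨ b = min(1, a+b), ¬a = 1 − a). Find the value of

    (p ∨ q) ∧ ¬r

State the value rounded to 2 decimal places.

0.72

p ∨ q = min(1, a+b) on (0.66, 0.54) = 1.00
¬r = 1 − 0.28 = 0.72
(p ∨ q) ∧ ¬r = max(0, a+b−1) on (1.00, 0.72) = 0.72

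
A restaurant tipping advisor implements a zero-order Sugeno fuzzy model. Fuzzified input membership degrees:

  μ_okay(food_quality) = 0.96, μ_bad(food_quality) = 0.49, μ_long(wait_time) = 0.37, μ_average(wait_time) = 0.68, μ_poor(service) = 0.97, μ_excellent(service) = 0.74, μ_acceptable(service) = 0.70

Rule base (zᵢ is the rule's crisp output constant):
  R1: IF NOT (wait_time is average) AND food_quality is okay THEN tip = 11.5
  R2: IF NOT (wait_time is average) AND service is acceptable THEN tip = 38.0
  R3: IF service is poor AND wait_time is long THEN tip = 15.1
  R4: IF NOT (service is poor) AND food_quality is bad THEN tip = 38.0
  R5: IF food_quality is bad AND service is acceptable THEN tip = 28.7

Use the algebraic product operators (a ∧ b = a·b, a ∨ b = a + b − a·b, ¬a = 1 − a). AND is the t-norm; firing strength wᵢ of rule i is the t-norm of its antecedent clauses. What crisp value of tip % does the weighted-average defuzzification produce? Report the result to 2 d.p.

R1 (z=11.5): ¬average=1−0.68=0.32, okay=0.96; AND[a·b] → w = 0.3072
R2 (z=38.0): ¬average=1−0.68=0.32, acceptable=0.70; AND[a·b] → w = 0.2240
R3 (z=15.1): poor=0.97, long=0.37; AND[a·b] → w = 0.3589
R4 (z=38.0): ¬poor=1−0.97=0.03, bad=0.49; AND[a·b] → w = 0.0147
R5 (z=28.7): bad=0.49, acceptable=0.70; AND[a·b] → w = 0.3430
Weighted average = (0.3072·11.5 + 0.2240·38.0 + 0.3589·15.1 + 0.0147·38.0 + 0.3430·28.7) / (0.3072 + 0.2240 + 0.3589 + 0.0147 + 0.3430)
  = 27.8669 / 1.2478 = 22.33

22.33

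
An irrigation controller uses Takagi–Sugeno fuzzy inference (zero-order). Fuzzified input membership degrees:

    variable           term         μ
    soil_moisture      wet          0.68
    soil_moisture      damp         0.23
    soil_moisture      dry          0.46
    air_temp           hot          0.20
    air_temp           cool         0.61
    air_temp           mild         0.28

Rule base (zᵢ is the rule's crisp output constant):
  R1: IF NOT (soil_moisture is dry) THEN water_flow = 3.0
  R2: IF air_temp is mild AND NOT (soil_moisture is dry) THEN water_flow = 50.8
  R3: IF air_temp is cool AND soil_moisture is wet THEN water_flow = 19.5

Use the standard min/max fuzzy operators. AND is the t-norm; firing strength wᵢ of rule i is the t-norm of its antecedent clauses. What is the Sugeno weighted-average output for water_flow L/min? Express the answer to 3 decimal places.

R1 (z=3.0): ¬dry=1−0.46=0.54 → w = 0.54
R2 (z=50.8): mild=0.28, ¬dry=1−0.46=0.54; AND[min(a, b)] → w = 0.28
R3 (z=19.5): cool=0.61, wet=0.68; AND[min(a, b)] → w = 0.61
Weighted average = (0.54·3.0 + 0.28·50.8 + 0.61·19.5) / (0.54 + 0.28 + 0.61)
  = 27.7390 / 1.4300 = 19.398

19.398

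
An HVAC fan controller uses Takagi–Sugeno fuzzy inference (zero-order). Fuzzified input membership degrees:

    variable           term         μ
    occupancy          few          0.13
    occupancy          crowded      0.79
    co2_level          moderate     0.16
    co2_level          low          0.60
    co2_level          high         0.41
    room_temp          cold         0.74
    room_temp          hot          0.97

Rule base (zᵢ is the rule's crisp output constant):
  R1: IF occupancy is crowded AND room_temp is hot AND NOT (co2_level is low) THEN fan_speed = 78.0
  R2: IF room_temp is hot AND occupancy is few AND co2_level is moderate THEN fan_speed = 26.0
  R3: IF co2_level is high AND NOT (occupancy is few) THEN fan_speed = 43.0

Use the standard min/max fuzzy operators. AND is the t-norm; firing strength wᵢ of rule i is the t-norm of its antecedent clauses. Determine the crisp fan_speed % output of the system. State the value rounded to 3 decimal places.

R1 (z=78.0): crowded=0.79, hot=0.97, ¬low=1−0.60=0.40; AND[min(a, b)] → w = 0.40
R2 (z=26.0): hot=0.97, few=0.13, moderate=0.16; AND[min(a, b)] → w = 0.13
R3 (z=43.0): high=0.41, ¬few=1−0.13=0.87; AND[min(a, b)] → w = 0.41
Weighted average = (0.40·78.0 + 0.13·26.0 + 0.41·43.0) / (0.40 + 0.13 + 0.41)
  = 52.2100 / 0.9400 = 55.543

55.543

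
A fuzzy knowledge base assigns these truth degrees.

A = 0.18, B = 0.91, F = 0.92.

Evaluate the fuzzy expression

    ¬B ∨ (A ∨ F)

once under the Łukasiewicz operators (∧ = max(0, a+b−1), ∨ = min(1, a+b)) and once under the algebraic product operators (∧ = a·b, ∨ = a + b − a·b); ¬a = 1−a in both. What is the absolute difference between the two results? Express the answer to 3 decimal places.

Under Łukasiewicz:
  ¬B = 1 − 0.91 = 0.09
  A ∨ F = min(1, a+b) on (0.18, 0.92) = 1.00
  ¬B ∨ (A ∨ F) = min(1, a+b) on (0.09, 1.00) = 1.00
  → value = 1.0000
Under algebraic product:
  ¬B = 1 − 0.9100 = 0.0900
  A ∨ F = a + b − a·b on (0.1800, 0.9200) = 0.9344
  ¬B ∨ (A ∨ F) = a + b − a·b on (0.0900, 0.9344) = 0.9403
  → value = 0.9403
|1.0000 − 0.9403| = 0.060

0.060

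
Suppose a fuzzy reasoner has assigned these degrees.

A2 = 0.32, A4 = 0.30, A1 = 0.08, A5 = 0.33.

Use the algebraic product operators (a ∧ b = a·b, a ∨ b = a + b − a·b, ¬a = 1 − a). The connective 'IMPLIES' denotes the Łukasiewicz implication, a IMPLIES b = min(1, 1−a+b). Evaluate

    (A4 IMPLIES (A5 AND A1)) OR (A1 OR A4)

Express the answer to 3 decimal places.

0.824

A5 AND A1 = a·b on (0.3300, 0.0800) = 0.0264
A4 IMPLIES (A5 AND A1)  [Łukasiewicz: min(1, 1−a+b)] with a=0.3000, b=0.0264 → 0.7264
A1 OR A4 = a + b − a·b on (0.0800, 0.3000) = 0.3560
(A4 IMPLIES (A5 AND A1)) OR (A1 OR A4) = a + b − a·b on (0.7264, 0.3560) = 0.8238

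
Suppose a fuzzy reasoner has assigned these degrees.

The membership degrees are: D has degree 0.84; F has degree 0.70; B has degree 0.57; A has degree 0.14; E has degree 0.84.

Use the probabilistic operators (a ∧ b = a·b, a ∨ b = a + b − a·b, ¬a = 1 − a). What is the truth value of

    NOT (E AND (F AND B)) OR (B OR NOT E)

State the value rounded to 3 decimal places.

0.879

F AND B = a·b on (0.7000, 0.5700) = 0.3990
E AND (F AND B) = a·b on (0.8400, 0.3990) = 0.3352
NOT (E AND (F AND B)) = 1 − 0.3352 = 0.6648
NOT E = 1 − 0.8400 = 0.1600
B OR NOT E = a + b − a·b on (0.5700, 0.1600) = 0.6388
NOT (E AND (F AND B)) OR (B OR NOT E) = a + b − a·b on (0.6648, 0.6388) = 0.8789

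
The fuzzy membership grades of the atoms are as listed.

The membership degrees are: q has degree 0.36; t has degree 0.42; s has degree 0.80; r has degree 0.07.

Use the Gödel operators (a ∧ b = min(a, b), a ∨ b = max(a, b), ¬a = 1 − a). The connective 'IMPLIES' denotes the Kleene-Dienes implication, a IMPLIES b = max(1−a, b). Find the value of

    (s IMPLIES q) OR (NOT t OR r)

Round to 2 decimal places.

0.58

s IMPLIES q  [Kleene-Dienes: max(1−a, b)] with a=0.80, b=0.36 → 0.36
NOT t = 1 − 0.42 = 0.58
NOT t OR r = max(a, b) on (0.58, 0.07) = 0.58
(s IMPLIES q) OR (NOT t OR r) = max(a, b) on (0.36, 0.58) = 0.58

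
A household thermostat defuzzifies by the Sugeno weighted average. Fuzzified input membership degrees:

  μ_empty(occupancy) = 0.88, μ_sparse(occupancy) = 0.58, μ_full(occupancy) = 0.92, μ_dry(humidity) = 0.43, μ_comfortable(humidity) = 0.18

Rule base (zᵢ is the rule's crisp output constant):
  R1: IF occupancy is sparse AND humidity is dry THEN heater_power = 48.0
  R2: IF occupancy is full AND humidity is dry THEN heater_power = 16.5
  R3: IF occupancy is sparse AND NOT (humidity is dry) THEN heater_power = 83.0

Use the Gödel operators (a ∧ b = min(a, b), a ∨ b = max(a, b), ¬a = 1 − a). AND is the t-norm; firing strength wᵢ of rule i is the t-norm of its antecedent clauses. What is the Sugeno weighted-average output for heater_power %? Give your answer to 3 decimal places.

R1 (z=48.0): sparse=0.58, dry=0.43; AND[min(a, b)] → w = 0.43
R2 (z=16.5): full=0.92, dry=0.43; AND[min(a, b)] → w = 0.43
R3 (z=83.0): sparse=0.58, ¬dry=1−0.43=0.57; AND[min(a, b)] → w = 0.57
Weighted average = (0.43·48.0 + 0.43·16.5 + 0.57·83.0) / (0.43 + 0.43 + 0.57)
  = 75.0450 / 1.4300 = 52.479

52.479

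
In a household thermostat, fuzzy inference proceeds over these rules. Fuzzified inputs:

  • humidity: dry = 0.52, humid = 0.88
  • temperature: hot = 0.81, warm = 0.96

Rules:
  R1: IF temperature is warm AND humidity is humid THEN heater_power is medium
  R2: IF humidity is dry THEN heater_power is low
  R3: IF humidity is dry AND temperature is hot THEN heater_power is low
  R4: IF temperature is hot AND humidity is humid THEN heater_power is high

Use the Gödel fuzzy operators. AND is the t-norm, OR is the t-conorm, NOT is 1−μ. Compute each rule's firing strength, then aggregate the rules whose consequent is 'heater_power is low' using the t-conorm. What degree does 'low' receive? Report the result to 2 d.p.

0.52

R1: warm=0.96, humid=0.88; AND[min(a, b)] → w = 0.88
R2: dry=0.52 → w = 0.52
R3: dry=0.52, hot=0.81; AND[min(a, b)] → w = 0.52
R4: hot=0.81, humid=0.88; AND[min(a, b)] → w = 0.81
Rules with consequent 'low': {R2, R3} → strengths 0.52, 0.52
Aggregate via t-conorm [max(a, b)]: 0.52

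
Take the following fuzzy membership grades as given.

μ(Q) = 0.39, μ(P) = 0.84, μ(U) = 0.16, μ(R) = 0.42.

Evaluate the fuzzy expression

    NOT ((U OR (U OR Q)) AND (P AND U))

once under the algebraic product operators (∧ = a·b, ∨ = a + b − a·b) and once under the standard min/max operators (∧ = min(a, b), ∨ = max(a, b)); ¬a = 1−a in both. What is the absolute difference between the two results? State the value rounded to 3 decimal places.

0.083

Under algebraic product:
  U OR Q = a + b − a·b on (0.1600, 0.3900) = 0.4876
  U OR (U OR Q) = a + b − a·b on (0.1600, 0.4876) = 0.5696
  P AND U = a·b on (0.8400, 0.1600) = 0.1344
  (U OR (U OR Q)) AND (P AND U) = a·b on (0.5696, 0.1344) = 0.0766
  NOT ((U OR (U OR Q)) AND (P AND U)) = 1 − 0.0766 = 0.9234
  → value = 0.9234
Under standard min/max:
  U OR Q = max(a, b) on (0.16, 0.39) = 0.39
  U OR (U OR Q) = max(a, b) on (0.16, 0.39) = 0.39
  P AND U = min(a, b) on (0.84, 0.16) = 0.16
  (U OR (U OR Q)) AND (P AND U) = min(a, b) on (0.39, 0.16) = 0.16
  NOT ((U OR (U OR Q)) AND (P AND U)) = 1 − 0.16 = 0.84
  → value = 0.8400
|0.9234 − 0.8400| = 0.083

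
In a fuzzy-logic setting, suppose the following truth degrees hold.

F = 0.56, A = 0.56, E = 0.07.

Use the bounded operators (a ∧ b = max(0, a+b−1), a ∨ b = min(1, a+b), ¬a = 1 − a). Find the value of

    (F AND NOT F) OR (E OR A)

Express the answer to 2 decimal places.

NOT F = 1 − 0.56 = 0.44
F AND NOT F = max(0, a+b−1) on (0.56, 0.44) = 0.00
E OR A = min(1, a+b) on (0.07, 0.56) = 0.63
(F AND NOT F) OR (E OR A) = min(1, a+b) on (0.00, 0.63) = 0.63

0.63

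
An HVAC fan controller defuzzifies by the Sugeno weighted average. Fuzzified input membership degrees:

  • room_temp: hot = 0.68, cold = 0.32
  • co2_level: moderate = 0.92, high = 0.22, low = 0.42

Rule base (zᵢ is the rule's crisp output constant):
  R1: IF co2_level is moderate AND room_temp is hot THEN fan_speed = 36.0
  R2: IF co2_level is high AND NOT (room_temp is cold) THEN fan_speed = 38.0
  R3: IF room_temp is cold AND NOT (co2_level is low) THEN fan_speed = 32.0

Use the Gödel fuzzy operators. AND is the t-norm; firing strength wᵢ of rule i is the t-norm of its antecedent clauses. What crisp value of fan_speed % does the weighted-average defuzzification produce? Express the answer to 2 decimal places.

R1 (z=36.0): moderate=0.92, hot=0.68; AND[min(a, b)] → w = 0.68
R2 (z=38.0): high=0.22, ¬cold=1−0.32=0.68; AND[min(a, b)] → w = 0.22
R3 (z=32.0): cold=0.32, ¬low=1−0.42=0.58; AND[min(a, b)] → w = 0.32
Weighted average = (0.68·36.0 + 0.22·38.0 + 0.32·32.0) / (0.68 + 0.22 + 0.32)
  = 43.0800 / 1.2200 = 35.31

35.31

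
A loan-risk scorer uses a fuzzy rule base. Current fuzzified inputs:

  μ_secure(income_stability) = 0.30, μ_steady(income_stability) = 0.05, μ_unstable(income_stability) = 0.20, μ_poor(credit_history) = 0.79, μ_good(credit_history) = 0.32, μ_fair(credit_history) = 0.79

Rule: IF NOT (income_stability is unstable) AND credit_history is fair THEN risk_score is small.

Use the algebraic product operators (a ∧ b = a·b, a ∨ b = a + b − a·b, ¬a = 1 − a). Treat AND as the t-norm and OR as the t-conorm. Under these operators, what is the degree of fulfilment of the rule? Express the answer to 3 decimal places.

0.632

firing strength: ¬unstable=1−0.20=0.80, fair=0.79; AND[a·b] → w = 0.6320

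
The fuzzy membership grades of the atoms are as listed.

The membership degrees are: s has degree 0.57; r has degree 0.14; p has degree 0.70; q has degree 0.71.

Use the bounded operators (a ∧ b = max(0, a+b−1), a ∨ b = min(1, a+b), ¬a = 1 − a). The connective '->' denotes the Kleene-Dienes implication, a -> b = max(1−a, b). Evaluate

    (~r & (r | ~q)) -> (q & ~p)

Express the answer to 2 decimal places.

~r = 1 − 0.14 = 0.86
~q = 1 − 0.71 = 0.29
r | ~q = min(1, a+b) on (0.14, 0.29) = 0.43
~r & (r | ~q) = max(0, a+b−1) on (0.86, 0.43) = 0.29
~p = 1 − 0.70 = 0.30
q & ~p = max(0, a+b−1) on (0.71, 0.30) = 0.01
(~r & (r | ~q)) -> (q & ~p)  [Kleene-Dienes: max(1−a, b)] with a=0.29, b=0.01 → 0.71

0.71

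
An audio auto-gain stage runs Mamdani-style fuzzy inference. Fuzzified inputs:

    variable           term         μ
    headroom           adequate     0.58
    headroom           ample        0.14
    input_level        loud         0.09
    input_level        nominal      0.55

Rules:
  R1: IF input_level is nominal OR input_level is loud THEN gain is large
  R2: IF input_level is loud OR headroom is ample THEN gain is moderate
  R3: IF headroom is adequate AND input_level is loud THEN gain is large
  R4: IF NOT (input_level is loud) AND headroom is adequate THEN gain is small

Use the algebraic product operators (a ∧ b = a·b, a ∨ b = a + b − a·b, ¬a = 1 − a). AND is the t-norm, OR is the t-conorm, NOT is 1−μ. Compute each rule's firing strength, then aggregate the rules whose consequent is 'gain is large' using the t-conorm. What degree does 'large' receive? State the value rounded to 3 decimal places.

0.612

R1: nominal=0.55, loud=0.09; OR[a + b − a·b] → w = 0.5905
R2: loud=0.09, ample=0.14; OR[a + b − a·b] → w = 0.2174
R3: adequate=0.58, loud=0.09; AND[a·b] → w = 0.0522
R4: ¬loud=1−0.09=0.91, adequate=0.58; AND[a·b] → w = 0.5278
Rules with consequent 'large': {R1, R3} → strengths 0.5905, 0.0522
Aggregate via t-conorm [a + b − a·b]: 0.6119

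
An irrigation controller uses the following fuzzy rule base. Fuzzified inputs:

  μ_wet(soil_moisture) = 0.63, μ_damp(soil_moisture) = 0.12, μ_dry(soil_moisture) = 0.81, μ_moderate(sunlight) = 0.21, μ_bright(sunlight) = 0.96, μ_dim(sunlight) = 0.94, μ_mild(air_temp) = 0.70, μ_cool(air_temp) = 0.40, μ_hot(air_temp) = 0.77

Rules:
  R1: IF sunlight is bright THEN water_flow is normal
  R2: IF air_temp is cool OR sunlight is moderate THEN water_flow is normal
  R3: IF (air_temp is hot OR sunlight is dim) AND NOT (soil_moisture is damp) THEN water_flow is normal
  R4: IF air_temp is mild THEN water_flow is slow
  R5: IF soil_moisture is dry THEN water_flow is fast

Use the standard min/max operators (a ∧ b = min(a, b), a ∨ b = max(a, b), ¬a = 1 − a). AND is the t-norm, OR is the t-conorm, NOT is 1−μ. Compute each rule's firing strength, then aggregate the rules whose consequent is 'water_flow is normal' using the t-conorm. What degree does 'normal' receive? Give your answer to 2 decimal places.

R1: bright=0.96 → w = 0.96
R2: cool=0.40, moderate=0.21; OR[max(a, b)] → w = 0.40
R3: (hot=0.77 OR dim=0.94) = 0.94; AND[min(a, b)] with ¬damp=1−0.12=0.88 → w = 0.88
R4: mild=0.70 → w = 0.70
R5: dry=0.81 → w = 0.81
Rules with consequent 'normal': {R1, R2, R3} → strengths 0.96, 0.40, 0.88
Aggregate via t-conorm [max(a, b)]: 0.96

0.96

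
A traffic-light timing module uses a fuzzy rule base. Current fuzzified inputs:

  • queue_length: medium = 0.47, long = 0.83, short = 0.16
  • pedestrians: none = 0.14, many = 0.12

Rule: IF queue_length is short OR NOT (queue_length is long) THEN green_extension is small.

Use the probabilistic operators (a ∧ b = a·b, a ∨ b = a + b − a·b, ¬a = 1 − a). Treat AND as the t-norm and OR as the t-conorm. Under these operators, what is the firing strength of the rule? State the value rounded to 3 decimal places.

0.303

firing strength: short=0.16, ¬long=1−0.83=0.17; OR[a + b − a·b] → w = 0.3028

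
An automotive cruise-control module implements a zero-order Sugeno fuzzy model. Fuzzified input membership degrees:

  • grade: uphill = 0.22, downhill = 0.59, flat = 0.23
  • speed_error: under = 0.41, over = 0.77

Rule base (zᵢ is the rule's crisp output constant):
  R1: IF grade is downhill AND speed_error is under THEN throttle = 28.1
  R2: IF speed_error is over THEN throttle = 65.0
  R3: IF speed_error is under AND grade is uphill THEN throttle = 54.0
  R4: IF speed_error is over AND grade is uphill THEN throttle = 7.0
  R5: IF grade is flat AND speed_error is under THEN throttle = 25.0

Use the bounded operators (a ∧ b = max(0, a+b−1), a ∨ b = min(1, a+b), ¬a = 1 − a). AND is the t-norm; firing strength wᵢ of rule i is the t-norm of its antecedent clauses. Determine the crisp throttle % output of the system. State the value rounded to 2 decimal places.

R1 (z=28.1): downhill=0.59, under=0.41; AND[max(0, a+b−1)] → w = 0.00
R2 (z=65.0): over=0.77 → w = 0.77
R3 (z=54.0): under=0.41, uphill=0.22; AND[max(0, a+b−1)] → w = 0.00
R4 (z=7.0): over=0.77, uphill=0.22; AND[max(0, a+b−1)] → w = 0.00
R5 (z=25.0): flat=0.23, under=0.41; AND[max(0, a+b−1)] → w = 0.00
Weighted average = (0.00·28.1 + 0.77·65.0 + 0.00·54.0 + 0.00·7.0 + 0.00·25.0) / (0.00 + 0.77 + 0.00 + 0.00 + 0.00)
  = 50.0500 / 0.7700 = 65.00

65.00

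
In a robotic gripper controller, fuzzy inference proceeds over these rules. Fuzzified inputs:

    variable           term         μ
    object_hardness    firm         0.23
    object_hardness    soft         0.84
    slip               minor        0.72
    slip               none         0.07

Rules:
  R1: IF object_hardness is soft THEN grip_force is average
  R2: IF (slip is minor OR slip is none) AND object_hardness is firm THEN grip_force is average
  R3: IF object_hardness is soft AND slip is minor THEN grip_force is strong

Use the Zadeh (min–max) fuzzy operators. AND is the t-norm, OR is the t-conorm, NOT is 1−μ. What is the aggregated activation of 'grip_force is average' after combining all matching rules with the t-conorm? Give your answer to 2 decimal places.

0.84

R1: soft=0.84 → w = 0.84
R2: (minor=0.72 OR none=0.07) = 0.72; AND[min(a, b)] with firm=0.23 → w = 0.23
R3: soft=0.84, minor=0.72; AND[min(a, b)] → w = 0.72
Rules with consequent 'average': {R1, R2} → strengths 0.84, 0.23
Aggregate via t-conorm [max(a, b)]: 0.84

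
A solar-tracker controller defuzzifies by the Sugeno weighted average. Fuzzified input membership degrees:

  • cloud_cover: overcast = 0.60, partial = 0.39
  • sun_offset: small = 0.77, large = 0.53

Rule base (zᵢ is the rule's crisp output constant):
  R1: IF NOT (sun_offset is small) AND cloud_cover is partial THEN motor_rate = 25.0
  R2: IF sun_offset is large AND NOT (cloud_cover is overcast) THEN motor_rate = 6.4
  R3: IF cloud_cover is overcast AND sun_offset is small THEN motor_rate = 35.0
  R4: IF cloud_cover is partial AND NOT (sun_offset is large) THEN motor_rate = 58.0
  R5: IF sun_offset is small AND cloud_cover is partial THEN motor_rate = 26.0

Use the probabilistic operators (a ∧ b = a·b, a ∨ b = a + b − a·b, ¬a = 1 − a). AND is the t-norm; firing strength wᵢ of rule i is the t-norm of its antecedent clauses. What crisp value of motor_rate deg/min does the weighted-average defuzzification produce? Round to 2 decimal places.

30.63

R1 (z=25.0): ¬small=1−0.77=0.23, partial=0.39; AND[a·b] → w = 0.0897
R2 (z=6.4): large=0.53, ¬overcast=1−0.60=0.40; AND[a·b] → w = 0.2120
R3 (z=35.0): overcast=0.60, small=0.77; AND[a·b] → w = 0.4620
R4 (z=58.0): partial=0.39, ¬large=1−0.53=0.47; AND[a·b] → w = 0.1833
R5 (z=26.0): small=0.77, partial=0.39; AND[a·b] → w = 0.3003
Weighted average = (0.0897·25.0 + 0.2120·6.4 + 0.4620·35.0 + 0.1833·58.0 + 0.3003·26.0) / (0.0897 + 0.2120 + 0.4620 + 0.1833 + 0.3003)
  = 38.2085 / 1.2473 = 30.63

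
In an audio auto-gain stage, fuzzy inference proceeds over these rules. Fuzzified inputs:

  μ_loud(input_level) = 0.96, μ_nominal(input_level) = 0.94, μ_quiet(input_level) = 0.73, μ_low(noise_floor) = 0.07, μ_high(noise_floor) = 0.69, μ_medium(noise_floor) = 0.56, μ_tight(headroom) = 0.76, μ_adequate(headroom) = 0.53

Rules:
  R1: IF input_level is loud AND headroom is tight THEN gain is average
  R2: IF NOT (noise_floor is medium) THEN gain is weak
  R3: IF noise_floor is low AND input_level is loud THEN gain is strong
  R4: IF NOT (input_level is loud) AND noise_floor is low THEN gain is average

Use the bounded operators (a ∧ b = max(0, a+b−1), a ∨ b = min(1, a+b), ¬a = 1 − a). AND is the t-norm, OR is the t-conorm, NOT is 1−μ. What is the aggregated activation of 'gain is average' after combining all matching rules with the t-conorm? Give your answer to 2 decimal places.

R1: loud=0.96, tight=0.76; AND[max(0, a+b−1)] → w = 0.72
R2: ¬medium=1−0.56=0.44 → w = 0.44
R3: low=0.07, loud=0.96; AND[max(0, a+b−1)] → w = 0.03
R4: ¬loud=1−0.96=0.04, low=0.07; AND[max(0, a+b−1)] → w = 0.00
Rules with consequent 'average': {R1, R4} → strengths 0.72, 0.00
Aggregate via t-conorm [min(1, a+b)]: 0.72

0.72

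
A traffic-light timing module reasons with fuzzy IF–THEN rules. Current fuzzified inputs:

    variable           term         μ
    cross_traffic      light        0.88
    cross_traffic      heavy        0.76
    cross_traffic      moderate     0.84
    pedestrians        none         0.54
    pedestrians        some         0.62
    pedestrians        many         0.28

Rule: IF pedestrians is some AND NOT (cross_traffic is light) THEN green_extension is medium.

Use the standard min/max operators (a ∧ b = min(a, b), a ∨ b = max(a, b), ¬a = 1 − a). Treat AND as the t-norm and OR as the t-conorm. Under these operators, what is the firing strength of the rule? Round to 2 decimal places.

firing strength: some=0.62, ¬light=1−0.88=0.12; AND[min(a, b)] → w = 0.12

0.12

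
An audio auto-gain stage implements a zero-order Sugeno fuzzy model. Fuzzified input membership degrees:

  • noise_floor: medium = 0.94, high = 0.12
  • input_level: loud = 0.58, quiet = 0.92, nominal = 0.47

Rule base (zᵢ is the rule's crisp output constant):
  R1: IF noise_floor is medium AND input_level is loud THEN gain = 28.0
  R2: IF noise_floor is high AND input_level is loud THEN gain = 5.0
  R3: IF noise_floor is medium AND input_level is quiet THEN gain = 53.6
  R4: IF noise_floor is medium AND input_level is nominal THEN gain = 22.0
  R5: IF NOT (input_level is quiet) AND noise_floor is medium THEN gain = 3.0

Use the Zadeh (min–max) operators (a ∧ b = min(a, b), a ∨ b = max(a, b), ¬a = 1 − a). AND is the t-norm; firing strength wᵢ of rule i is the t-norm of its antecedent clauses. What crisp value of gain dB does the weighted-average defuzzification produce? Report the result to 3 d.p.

R1 (z=28.0): medium=0.94, loud=0.58; AND[min(a, b)] → w = 0.58
R2 (z=5.0): high=0.12, loud=0.58; AND[min(a, b)] → w = 0.12
R3 (z=53.6): medium=0.94, quiet=0.92; AND[min(a, b)] → w = 0.92
R4 (z=22.0): medium=0.94, nominal=0.47; AND[min(a, b)] → w = 0.47
R5 (z=3.0): ¬quiet=1−0.92=0.08, medium=0.94; AND[min(a, b)] → w = 0.08
Weighted average = (0.58·28.0 + 0.12·5.0 + 0.92·53.6 + 0.47·22.0 + 0.08·3.0) / (0.58 + 0.12 + 0.92 + 0.47 + 0.08)
  = 76.7320 / 2.1700 = 35.360

35.360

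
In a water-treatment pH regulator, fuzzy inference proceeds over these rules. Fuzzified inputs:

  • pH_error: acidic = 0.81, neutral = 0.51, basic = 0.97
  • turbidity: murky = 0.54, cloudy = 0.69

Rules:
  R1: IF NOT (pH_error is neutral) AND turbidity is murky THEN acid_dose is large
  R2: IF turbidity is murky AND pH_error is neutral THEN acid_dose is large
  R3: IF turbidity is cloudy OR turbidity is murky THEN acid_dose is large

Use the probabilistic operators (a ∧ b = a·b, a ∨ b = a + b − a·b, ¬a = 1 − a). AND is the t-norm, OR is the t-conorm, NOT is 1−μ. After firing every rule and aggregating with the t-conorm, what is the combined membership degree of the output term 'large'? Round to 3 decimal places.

R1: ¬neutral=1−0.51=0.49, murky=0.54; AND[a·b] → w = 0.2646
R2: murky=0.54, neutral=0.51; AND[a·b] → w = 0.2754
R3: cloudy=0.69, murky=0.54; OR[a + b − a·b] → w = 0.8574
Rules with consequent 'large': {R1, R2, R3} → strengths 0.2646, 0.2754, 0.8574
Aggregate via t-conorm [a + b − a·b]: 0.9240

0.924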